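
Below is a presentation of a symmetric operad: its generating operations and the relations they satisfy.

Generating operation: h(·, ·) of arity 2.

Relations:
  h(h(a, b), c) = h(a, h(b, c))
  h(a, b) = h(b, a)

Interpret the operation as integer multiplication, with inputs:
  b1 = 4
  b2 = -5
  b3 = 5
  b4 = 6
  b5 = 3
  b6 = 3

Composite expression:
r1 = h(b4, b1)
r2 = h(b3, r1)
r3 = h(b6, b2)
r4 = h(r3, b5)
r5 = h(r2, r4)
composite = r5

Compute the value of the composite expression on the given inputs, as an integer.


-5400


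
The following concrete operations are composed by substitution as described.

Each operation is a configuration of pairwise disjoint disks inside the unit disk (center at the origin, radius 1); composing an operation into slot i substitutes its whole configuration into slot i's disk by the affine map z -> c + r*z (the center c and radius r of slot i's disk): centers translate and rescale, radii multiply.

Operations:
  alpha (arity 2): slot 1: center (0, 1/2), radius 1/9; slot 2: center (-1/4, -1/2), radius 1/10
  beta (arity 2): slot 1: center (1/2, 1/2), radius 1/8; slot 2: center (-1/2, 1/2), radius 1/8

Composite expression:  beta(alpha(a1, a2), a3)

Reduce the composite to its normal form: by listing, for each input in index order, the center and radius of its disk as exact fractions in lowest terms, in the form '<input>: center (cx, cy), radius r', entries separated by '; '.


Each a-disk chains the slot maps above it in beta; radii multiply.
a1 passes through 2 substitutions, ending at center (1/2, 9/16), radius 1/72
a2 passes through 2 substitutions, ending at center (15/32, 7/16), radius 1/80
a3 passes through 1 substitution, ending at center (-1/2, 1/2), radius 1/8

a1: center (1/2, 9/16), radius 1/72; a2: center (15/32, 7/16), radius 1/80; a3: center (-1/2, 1/2), radius 1/8


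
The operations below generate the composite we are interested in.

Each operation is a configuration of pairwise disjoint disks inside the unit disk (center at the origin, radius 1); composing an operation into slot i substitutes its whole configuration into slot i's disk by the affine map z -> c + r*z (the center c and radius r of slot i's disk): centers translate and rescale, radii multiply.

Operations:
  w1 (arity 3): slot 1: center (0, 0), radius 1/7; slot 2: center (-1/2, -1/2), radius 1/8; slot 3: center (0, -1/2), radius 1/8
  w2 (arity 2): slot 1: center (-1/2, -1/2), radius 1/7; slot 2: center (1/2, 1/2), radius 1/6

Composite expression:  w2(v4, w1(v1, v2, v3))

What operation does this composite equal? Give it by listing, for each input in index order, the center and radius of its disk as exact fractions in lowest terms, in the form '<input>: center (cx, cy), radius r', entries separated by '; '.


v1: center (1/2, 1/2), radius 1/42; v2: center (5/12, 5/12), radius 1/48; v3: center (1/2, 5/12), radius 1/48; v4: center (-1/2, -1/2), radius 1/7


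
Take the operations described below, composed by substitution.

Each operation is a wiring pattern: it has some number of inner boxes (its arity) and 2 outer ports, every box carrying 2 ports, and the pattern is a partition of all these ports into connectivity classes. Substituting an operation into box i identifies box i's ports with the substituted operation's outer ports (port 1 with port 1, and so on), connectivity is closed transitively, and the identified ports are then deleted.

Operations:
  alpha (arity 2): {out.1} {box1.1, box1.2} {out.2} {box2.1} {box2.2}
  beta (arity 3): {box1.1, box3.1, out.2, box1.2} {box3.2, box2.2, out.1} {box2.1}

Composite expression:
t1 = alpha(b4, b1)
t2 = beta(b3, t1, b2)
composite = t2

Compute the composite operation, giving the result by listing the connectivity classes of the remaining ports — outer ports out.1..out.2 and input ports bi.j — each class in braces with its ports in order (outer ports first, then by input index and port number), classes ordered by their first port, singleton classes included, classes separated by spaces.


After gluing at beta, chains via deleted ports link the b-ports.
stage alpha: inputs (b4, b1), connectivity {out.1} {out.2} {b1.1} {b1.2} {b4.1, b4.2}, out.j its boundary
stage beta: inputs (b3, b4, b1, b2), connectivity {out.1, b2.2} {out.2, b2.1, b3.1, b3.2} {b1.1} {b1.2} {b4.1, b4.2}, out.j its boundary

{out.1, b2.2} {out.2, b2.1, b3.1, b3.2} {b1.1} {b1.2} {b4.1, b4.2}


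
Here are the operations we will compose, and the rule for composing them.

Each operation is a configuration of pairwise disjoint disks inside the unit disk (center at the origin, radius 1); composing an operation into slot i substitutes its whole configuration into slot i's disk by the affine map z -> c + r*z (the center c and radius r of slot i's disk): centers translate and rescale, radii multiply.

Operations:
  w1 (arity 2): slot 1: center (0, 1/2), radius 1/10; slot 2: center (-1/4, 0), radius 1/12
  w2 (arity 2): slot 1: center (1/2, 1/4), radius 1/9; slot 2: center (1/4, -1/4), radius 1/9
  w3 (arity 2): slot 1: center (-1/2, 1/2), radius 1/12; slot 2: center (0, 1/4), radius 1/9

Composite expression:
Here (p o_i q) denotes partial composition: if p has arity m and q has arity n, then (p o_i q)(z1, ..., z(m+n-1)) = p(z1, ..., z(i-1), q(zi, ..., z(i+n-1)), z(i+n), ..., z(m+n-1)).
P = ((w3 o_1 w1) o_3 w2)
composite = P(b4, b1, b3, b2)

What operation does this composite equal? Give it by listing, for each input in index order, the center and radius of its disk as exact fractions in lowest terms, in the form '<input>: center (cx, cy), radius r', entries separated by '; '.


b1: center (-25/48, 1/2), radius 1/144; b2: center (1/36, 2/9), radius 1/81; b3: center (1/18, 5/18), radius 1/81; b4: center (-1/2, 13/24), radius 1/120


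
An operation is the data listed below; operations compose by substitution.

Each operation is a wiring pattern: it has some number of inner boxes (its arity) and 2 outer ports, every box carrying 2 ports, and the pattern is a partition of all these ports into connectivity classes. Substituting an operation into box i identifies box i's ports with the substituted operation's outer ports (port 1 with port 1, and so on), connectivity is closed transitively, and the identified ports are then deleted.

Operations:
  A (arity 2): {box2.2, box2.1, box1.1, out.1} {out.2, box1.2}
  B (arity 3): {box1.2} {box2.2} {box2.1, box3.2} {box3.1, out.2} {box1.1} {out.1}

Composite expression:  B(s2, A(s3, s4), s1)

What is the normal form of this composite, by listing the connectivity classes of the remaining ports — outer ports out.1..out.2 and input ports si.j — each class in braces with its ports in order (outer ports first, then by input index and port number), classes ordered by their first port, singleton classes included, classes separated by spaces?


{out.1} {out.2, s1.1} {s1.2, s3.1, s4.1, s4.2} {s2.1} {s2.2} {s3.2}


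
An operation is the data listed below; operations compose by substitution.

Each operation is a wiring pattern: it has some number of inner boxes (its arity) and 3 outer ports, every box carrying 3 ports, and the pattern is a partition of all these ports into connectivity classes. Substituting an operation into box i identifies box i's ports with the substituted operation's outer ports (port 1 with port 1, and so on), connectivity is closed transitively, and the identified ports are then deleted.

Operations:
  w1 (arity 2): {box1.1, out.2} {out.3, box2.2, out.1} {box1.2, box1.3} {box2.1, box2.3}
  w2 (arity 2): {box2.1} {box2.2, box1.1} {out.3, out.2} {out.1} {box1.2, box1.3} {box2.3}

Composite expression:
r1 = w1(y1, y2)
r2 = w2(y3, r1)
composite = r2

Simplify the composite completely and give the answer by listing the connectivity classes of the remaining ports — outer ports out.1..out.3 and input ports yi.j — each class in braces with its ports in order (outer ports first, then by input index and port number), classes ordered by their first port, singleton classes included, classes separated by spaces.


Connectivity passes through glued w2-boundaries; trace each wire chain.
w1 over (y1, y2) gives {out.1, out.3, y2.2} {out.2, y1.1} {y1.2, y1.3} {y2.1, y2.3}, out.j being that stage's outer ports
w2 over (y3, y1, y2) gives {out.1} {out.2, out.3} {y1.1, y3.1} {y1.2, y1.3} {y2.1, y2.3} {y2.2} {y3.2, y3.3}, out.j being that stage's outer ports

{out.1} {out.2, out.3} {y1.1, y3.1} {y1.2, y1.3} {y2.1, y2.3} {y2.2} {y3.2, y3.3}


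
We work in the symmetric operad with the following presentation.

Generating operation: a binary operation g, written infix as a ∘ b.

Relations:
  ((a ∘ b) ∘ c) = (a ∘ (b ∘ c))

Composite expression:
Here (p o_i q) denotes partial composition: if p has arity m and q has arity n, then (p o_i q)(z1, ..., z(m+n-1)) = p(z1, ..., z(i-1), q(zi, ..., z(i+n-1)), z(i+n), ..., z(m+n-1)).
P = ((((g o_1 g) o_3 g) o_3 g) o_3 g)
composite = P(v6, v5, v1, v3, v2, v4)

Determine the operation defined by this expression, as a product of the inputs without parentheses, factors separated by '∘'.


v6 ∘ v5 ∘ v1 ∘ v3 ∘ v2 ∘ v4

Every regrouping of g is equal, so read the v-inputs in written order.
(v6 ∘ v5) linearizes to v6 ∘ v5
(v1 ∘ v3) linearizes to v1 ∘ v3
((v1 ∘ v3) ∘ v2) linearizes to v1 ∘ v3 ∘ v2
(((v1 ∘ v3) ∘ v2) ∘ v4) linearizes to v1 ∘ v3 ∘ v2 ∘ v4
((v6 ∘ v5) ∘ (((v1 ∘ v3) ∘ v2) ∘ v4)) linearizes to v6 ∘ v5 ∘ v1 ∘ v3 ∘ v2 ∘ v4


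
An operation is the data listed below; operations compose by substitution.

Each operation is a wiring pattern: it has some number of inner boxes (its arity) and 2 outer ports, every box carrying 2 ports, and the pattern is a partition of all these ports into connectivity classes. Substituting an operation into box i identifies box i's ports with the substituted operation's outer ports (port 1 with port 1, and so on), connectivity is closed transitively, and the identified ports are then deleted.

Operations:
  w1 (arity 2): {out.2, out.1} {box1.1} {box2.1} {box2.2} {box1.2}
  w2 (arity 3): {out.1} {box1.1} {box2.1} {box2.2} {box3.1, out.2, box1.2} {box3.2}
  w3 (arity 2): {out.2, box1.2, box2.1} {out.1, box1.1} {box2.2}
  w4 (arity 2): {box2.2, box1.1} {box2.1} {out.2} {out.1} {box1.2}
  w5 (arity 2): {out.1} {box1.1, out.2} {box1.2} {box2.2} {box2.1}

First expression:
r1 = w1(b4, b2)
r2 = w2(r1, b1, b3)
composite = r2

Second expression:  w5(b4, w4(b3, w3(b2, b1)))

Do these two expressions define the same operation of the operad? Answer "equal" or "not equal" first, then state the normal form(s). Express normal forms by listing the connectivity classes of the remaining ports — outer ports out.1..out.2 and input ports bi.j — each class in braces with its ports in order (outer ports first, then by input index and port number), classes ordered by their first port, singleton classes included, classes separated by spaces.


not equal — first {out.1} {out.2, b3.1} {b1.1} {b1.2} {b2.1} {b2.2} {b3.2} {b4.1} {b4.2}, second {out.1} {out.2, b4.1} {b1.1, b2.2, b3.1} {b1.2} {b2.1} {b3.2} {b4.2}


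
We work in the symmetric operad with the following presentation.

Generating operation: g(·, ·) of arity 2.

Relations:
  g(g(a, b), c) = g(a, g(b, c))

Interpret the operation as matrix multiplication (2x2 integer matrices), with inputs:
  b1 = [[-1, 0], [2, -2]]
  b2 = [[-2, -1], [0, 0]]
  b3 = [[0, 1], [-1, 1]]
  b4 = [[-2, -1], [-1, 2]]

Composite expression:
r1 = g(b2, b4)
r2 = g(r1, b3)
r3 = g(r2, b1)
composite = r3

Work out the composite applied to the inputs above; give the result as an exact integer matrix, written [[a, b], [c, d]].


g(b2, b4) = [[5, 0], [0, 0]]
g(g(b2, b4), b3) = [[0, 5], [0, 0]]
g(g(g(b2, b4), b3), b1) = [[10, -10], [0, 0]]

[[10, -10], [0, 0]]


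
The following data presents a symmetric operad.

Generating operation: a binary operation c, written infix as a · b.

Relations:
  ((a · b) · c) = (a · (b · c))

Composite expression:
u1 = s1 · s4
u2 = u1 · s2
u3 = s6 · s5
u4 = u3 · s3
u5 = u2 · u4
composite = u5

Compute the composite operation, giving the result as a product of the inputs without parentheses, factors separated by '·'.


s1 · s4 · s2 · s6 · s5 · s3

Associativity of c dissolves the nesting; only the s-input order survives.
(s1 · s4) spells out as s1 · s4
((s1 · s4) · s2) spells out as s1 · s4 · s2
(s6 · s5) spells out as s6 · s5
((s6 · s5) · s3) spells out as s6 · s5 · s3
(((s1 · s4) · s2) · ((s6 · s5) · s3)) spells out as s1 · s4 · s2 · s6 · s5 · s3


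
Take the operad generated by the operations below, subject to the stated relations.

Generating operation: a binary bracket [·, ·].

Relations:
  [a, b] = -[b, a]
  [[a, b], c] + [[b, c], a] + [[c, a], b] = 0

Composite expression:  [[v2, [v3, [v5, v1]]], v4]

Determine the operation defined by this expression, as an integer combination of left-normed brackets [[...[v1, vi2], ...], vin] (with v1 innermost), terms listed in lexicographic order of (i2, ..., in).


-[[[[v1, v5], v3], v2], v4]


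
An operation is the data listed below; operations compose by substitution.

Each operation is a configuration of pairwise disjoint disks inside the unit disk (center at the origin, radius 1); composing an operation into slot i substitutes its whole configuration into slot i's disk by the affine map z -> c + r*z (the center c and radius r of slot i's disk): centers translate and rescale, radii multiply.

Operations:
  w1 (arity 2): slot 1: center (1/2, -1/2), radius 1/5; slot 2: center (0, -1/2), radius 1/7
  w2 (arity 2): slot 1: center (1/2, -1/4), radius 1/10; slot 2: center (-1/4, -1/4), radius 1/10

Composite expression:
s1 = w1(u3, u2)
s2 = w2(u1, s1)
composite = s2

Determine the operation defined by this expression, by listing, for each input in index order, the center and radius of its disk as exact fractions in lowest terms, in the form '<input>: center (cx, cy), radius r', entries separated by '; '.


Affine substitution under w2: radii multiply and u-centers shift.
input u1: composing its 1 substitution step yields center (1/2, -1/4), radius 1/10
input u3: composing its 2 substitution steps yields center (-1/5, -3/10), radius 1/50
input u2: composing its 2 substitution steps yields center (-1/4, -3/10), radius 1/70

u1: center (1/2, -1/4), radius 1/10; u2: center (-1/4, -3/10), radius 1/70; u3: center (-1/5, -3/10), radius 1/50


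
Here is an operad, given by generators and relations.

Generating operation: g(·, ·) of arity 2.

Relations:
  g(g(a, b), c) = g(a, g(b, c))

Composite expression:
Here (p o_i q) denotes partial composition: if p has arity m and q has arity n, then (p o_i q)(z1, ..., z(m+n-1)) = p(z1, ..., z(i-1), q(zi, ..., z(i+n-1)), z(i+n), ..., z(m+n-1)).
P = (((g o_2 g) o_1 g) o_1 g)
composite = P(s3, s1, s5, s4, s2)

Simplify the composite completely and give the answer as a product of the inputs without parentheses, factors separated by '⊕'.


s3 ⊕ s1 ⊕ s5 ⊕ s4 ⊕ s2

The g-tree's shape is irrelevant; the s-reading-order decides.
g(s3, s1) unparenthesizes to s3 ⊕ s1
g(g(s3, s1), s5) unparenthesizes to s3 ⊕ s1 ⊕ s5
g(s4, s2) unparenthesizes to s4 ⊕ s2
g(g(g(s3, s1), s5), g(s4, s2)) unparenthesizes to s3 ⊕ s1 ⊕ s5 ⊕ s4 ⊕ s2


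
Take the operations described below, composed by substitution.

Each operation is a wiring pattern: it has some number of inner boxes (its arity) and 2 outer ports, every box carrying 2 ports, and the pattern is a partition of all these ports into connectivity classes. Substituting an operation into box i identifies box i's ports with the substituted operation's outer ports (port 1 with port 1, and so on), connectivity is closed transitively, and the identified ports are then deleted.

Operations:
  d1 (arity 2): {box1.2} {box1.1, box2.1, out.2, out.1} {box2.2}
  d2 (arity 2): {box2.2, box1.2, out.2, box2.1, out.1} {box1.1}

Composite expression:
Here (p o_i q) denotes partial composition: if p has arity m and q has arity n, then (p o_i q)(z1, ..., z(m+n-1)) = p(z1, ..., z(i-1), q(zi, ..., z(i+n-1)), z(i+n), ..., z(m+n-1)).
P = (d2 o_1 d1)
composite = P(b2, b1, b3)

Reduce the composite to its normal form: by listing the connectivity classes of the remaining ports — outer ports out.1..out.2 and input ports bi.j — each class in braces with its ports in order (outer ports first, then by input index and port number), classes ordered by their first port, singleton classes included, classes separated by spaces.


Connectivity passes through glued d2-boundaries; trace each wire chain.
composing d1 on (b2, b1), with out.j its own outer ports: {out.1, out.2, b1.1, b2.1} {b1.2} {b2.2}
composing d2 on (b2, b1, b3), with out.j its own outer ports: {out.1, out.2, b1.1, b2.1, b3.1, b3.2} {b1.2} {b2.2}

{out.1, out.2, b1.1, b2.1, b3.1, b3.2} {b1.2} {b2.2}


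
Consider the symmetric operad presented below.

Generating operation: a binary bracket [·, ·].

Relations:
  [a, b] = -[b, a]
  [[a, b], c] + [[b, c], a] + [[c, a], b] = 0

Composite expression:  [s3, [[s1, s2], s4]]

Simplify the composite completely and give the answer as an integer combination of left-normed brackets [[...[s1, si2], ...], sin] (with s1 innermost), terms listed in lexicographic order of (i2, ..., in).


-[[[s1, s2], s4], s3]


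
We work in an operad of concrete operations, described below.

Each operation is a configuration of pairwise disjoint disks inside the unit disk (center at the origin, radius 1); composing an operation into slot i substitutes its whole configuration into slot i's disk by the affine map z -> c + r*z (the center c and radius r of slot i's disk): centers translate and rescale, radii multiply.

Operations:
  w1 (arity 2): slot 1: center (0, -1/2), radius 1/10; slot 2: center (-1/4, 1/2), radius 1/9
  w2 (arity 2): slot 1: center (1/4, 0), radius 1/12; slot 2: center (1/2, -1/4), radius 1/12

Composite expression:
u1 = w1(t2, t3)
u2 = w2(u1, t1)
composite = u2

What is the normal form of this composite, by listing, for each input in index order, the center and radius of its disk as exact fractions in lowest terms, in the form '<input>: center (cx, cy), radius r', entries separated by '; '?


Only the slot chain above each t matters under w2; compose those maps.
t2 passes through 2 substitutions, ending at center (1/4, -1/24), radius 1/120
t3 passes through 2 substitutions, ending at center (11/48, 1/24), radius 1/108
t1 passes through 1 substitution, ending at center (1/2, -1/4), radius 1/12

t1: center (1/2, -1/4), radius 1/12; t2: center (1/4, -1/24), radius 1/120; t3: center (11/48, 1/24), radius 1/108


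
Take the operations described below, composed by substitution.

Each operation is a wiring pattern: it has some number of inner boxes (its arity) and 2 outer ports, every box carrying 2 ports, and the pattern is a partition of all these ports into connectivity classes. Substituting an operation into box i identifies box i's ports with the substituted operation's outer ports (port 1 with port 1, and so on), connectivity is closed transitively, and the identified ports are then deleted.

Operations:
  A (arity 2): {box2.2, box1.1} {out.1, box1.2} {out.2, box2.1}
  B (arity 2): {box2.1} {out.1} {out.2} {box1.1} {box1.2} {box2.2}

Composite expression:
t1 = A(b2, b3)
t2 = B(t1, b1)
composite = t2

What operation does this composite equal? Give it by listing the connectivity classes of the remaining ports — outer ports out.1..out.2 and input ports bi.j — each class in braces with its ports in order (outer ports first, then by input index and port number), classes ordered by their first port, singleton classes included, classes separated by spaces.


Two ports join when wires chain via B-identified ports.
A over (b2, b3) gives {out.1, b2.2} {out.2, b3.1} {b2.1, b3.2}, out.j being that stage's outer ports
B over (b2, b3, b1) gives {out.1} {out.2} {b1.1} {b1.2} {b2.1, b3.2} {b2.2} {b3.1}, out.j being that stage's outer ports

{out.1} {out.2} {b1.1} {b1.2} {b2.1, b3.2} {b2.2} {b3.1}


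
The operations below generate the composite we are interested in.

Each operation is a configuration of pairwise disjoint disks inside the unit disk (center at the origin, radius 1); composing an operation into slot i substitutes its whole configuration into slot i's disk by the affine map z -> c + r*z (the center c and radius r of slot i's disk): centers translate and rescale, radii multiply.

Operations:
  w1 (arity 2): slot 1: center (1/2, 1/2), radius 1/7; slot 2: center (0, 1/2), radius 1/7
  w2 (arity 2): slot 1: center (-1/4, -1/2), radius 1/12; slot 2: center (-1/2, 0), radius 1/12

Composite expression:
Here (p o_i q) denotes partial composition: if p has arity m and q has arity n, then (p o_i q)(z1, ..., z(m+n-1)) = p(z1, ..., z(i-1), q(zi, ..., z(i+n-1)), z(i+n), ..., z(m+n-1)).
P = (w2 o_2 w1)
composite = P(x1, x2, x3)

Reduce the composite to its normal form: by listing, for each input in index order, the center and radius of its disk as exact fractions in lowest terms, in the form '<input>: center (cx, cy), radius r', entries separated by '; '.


Only the slot chain above each x matters under w2; compose those maps.
x1 passes through 1 substitution, ending at center (-1/4, -1/2), radius 1/12
x2 passes through 2 substitutions, ending at center (-11/24, 1/24), radius 1/84
x3 passes through 2 substitutions, ending at center (-1/2, 1/24), radius 1/84

x1: center (-1/4, -1/2), radius 1/12; x2: center (-11/24, 1/24), radius 1/84; x3: center (-1/2, 1/24), radius 1/84


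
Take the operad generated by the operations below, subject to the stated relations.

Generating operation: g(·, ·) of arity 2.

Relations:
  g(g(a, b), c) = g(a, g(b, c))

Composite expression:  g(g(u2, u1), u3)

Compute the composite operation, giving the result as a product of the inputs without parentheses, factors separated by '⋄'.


Associativity of g dissolves the nesting; only the u-input order survives.
g(u2, u1) linearizes to u2 ⋄ u1
g(g(u2, u1), u3) linearizes to u2 ⋄ u1 ⋄ u3

u2 ⋄ u1 ⋄ u3


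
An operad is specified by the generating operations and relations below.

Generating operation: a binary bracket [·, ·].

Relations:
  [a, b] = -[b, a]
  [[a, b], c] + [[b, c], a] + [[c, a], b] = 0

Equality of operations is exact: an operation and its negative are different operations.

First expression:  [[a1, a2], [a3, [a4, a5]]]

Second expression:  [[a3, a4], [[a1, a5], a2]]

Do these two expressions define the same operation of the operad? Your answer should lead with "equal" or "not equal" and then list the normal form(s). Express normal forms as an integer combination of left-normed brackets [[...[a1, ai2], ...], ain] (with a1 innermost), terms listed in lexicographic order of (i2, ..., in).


In normal form, the first expression is [[[[a1, a2], a3], a4], a5] - [[[[a1, a2], a3], a5], a4] - [[[[a1, a2], a4], a5], a3] + [[[[a1, a2], a5], a4], a3]
In normal form, the second expression is -[[[[a1, a5], a2], a3], a4] + [[[[a1, a5], a2], a4], a3]
No match — not equal.

not equal — first [[[[a1, a2], a3], a4], a5] - [[[[a1, a2], a3], a5], a4] - [[[[a1, a2], a4], a5], a3] + [[[[a1, a2], a5], a4], a3], second -[[[[a1, a5], a2], a3], a4] + [[[[a1, a5], a2], a4], a3]


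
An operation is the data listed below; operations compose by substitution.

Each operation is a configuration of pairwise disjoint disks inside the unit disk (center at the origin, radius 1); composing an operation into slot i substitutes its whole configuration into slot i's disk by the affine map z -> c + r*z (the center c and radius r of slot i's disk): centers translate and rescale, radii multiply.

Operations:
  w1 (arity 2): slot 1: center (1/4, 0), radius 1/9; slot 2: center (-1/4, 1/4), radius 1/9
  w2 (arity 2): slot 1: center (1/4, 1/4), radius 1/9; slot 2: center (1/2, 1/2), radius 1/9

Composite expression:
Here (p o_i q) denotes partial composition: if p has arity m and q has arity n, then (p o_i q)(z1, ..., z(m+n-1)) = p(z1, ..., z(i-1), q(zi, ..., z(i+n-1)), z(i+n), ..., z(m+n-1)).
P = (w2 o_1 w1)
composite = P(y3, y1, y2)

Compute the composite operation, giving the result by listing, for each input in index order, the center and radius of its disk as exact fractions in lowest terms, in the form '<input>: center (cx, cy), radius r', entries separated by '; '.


y1: center (2/9, 5/18), radius 1/81; y2: center (1/2, 1/2), radius 1/9; y3: center (5/18, 1/4), radius 1/81


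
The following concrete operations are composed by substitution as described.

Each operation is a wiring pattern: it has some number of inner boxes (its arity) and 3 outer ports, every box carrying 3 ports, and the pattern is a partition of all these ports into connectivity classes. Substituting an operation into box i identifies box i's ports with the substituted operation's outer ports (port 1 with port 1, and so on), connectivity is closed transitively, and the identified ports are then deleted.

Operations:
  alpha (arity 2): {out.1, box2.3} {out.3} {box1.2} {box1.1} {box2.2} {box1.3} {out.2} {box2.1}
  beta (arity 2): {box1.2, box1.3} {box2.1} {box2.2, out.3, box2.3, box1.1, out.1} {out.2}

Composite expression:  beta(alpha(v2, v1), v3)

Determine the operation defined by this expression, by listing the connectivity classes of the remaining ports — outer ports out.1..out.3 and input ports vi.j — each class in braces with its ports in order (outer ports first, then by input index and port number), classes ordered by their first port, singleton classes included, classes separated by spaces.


{out.1, out.3, v1.3, v3.2, v3.3} {out.2} {v1.1} {v1.2} {v2.1} {v2.2} {v2.3} {v3.1}

Treat the ports identified at beta as solder joints: merge, then drop.
stage alpha: inputs (v2, v1), connectivity {out.1, v1.3} {out.2} {out.3} {v1.1} {v1.2} {v2.1} {v2.2} {v2.3}, out.j its boundary
stage beta: inputs (v2, v1, v3), connectivity {out.1, out.3, v1.3, v3.2, v3.3} {out.2} {v1.1} {v1.2} {v2.1} {v2.2} {v2.3} {v3.1}, out.j its boundary


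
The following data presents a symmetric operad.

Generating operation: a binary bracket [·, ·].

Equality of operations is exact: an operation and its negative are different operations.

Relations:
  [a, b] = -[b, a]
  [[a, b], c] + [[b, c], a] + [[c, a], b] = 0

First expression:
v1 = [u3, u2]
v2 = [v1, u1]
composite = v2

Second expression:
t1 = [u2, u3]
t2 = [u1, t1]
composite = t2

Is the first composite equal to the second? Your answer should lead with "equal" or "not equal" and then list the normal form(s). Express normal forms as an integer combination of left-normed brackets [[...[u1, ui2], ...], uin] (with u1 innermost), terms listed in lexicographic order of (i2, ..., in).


equal; both compose to [[u1, u2], u3] - [[u1, u3], u2]

Normal form of the first expression: [[u1, u2], u3] - [[u1, u3], u2]
Normal form of the second expression: [[u1, u2], u3] - [[u1, u3], u2]
Same normal form: equal.


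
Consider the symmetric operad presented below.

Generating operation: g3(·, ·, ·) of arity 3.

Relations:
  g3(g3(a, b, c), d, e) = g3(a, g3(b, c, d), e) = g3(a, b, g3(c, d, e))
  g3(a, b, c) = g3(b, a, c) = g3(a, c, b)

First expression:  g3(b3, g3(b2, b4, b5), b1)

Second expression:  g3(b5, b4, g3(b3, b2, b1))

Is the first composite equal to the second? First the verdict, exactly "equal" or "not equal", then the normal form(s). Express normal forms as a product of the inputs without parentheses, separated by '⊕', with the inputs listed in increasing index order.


equal: each reduces to b1 ⊕ b2 ⊕ b3 ⊕ b4 ⊕ b5


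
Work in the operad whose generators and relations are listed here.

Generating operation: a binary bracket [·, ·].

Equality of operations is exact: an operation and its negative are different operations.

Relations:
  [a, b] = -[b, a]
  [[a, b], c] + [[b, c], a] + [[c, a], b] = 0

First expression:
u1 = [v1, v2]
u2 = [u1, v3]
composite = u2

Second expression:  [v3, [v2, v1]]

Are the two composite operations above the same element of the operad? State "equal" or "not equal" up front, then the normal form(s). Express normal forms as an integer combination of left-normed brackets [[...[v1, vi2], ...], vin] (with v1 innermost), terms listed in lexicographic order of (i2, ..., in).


equal; the common form is [[v1, v2], v3]

Normal form of the first expression: [[v1, v2], v3]
Normal form of the second expression: [[v1, v2], v3]
Identical normal forms: equal.


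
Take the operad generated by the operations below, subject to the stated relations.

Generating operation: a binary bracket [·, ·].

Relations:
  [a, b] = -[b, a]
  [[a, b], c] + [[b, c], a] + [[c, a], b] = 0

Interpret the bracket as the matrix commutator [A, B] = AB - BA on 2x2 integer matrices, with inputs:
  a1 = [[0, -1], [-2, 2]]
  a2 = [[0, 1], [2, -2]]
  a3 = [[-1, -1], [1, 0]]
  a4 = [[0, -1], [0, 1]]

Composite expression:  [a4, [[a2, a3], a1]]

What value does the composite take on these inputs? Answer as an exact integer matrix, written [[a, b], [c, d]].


[[-20, 4], [20, 20]]


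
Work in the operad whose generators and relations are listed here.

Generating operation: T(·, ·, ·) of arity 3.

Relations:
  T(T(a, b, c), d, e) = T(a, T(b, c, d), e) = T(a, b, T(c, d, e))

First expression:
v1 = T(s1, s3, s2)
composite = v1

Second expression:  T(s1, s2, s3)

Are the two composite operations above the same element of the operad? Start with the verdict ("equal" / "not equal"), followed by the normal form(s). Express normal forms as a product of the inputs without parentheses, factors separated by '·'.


not equal; first: s1 · s3 · s2; second: s1 · s2 · s3

The first composite normalizes to s1 · s3 · s2
The second composite normalizes to s1 · s2 · s3
Distinct normal forms: not equal.


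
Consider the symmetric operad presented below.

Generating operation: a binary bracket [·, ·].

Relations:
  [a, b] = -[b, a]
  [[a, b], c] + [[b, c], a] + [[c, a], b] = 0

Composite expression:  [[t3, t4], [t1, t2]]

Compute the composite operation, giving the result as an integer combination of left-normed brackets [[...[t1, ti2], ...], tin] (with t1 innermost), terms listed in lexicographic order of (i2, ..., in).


-[[[t1, t2], t3], t4] + [[[t1, t2], t4], t3]

In the tensor algebra, words opening t1 carry the t1-anchored form.
Composite bracket: [[t3, t4], [t1, t2]]
Full expansion: 8 signed words from ab - ba (2^3 = 8).
Coefficients come from the t1-initial words:
  from t1t2t3t4, sign -1: term -[[[t1, t2], t3], t4]
  from t1t2t4t3, sign +1: term +[[[t1, t2], t4], t3]


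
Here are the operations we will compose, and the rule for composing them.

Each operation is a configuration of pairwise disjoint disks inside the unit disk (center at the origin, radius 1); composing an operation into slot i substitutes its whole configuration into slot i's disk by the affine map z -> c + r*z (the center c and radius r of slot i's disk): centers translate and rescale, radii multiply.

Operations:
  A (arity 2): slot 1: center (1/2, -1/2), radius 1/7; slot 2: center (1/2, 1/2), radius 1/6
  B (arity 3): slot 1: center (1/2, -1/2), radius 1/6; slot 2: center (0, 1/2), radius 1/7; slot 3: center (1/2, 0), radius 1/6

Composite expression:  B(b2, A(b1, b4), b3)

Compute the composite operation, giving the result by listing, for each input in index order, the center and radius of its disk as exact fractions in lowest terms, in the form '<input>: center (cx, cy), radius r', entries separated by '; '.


Follow each b-input down from B: c' goes to c + r*c', radius to r*r'.
for b2, the 1-step affine chain lands on center (1/2, -1/2), radius 1/6
for b1, the 2-step affine chain lands on center (1/14, 3/7), radius 1/49
for b4, the 2-step affine chain lands on center (1/14, 4/7), radius 1/42
for b3, the 1-step affine chain lands on center (1/2, 0), radius 1/6

b1: center (1/14, 3/7), radius 1/49; b2: center (1/2, -1/2), radius 1/6; b3: center (1/2, 0), radius 1/6; b4: center (1/14, 4/7), radius 1/42


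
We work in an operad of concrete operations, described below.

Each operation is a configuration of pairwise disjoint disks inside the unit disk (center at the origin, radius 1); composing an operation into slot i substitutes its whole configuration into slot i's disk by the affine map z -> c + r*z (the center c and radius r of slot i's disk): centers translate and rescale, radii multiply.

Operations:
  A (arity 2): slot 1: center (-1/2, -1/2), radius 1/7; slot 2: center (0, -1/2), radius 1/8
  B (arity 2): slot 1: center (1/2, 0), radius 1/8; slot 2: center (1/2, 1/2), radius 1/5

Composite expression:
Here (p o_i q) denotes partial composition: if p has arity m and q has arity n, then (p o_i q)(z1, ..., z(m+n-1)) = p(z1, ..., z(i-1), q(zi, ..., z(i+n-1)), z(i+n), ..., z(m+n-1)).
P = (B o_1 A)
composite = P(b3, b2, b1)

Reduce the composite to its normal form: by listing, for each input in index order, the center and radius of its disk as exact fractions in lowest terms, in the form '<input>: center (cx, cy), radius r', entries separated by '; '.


b1: center (1/2, 1/2), radius 1/5; b2: center (1/2, -1/16), radius 1/64; b3: center (7/16, -1/16), radius 1/56


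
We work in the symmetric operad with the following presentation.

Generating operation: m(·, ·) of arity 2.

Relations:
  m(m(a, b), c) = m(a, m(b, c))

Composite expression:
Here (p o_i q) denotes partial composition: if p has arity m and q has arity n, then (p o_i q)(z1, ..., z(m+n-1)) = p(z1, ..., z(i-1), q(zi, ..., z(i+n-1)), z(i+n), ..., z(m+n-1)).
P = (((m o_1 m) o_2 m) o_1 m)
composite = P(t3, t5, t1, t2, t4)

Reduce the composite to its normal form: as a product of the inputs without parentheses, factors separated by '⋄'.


t3 ⋄ t5 ⋄ t1 ⋄ t2 ⋄ t4

Under associativity of m, the answer is the t's in reading order.
m(t3, t5) flattens to t3 ⋄ t5
m(t1, t2) flattens to t1 ⋄ t2
m(m(t3, t5), m(t1, t2)) flattens to t3 ⋄ t5 ⋄ t1 ⋄ t2
m(m(m(t3, t5), m(t1, t2)), t4) flattens to t3 ⋄ t5 ⋄ t1 ⋄ t2 ⋄ t4


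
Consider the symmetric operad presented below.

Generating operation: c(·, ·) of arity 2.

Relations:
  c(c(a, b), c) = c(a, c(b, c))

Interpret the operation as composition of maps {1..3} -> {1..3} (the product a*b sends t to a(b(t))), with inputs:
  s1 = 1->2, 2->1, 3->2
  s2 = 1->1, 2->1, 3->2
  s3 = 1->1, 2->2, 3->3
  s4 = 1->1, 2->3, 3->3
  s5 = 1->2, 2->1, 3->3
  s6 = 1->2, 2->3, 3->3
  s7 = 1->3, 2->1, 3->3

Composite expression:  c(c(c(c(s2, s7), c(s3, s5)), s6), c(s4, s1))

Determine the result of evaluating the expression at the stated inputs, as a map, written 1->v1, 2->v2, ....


1->2, 2->2, 3->2


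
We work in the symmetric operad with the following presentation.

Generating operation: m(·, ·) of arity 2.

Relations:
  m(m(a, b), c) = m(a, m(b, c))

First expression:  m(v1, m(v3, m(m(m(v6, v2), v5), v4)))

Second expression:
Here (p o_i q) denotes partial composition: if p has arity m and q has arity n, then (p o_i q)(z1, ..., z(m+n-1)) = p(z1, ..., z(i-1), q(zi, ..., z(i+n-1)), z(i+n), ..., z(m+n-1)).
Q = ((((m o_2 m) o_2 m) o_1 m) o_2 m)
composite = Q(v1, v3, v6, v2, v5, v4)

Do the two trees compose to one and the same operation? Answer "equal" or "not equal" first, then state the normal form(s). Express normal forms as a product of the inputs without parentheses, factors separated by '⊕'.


The first expression reduces to v1 ⊕ v3 ⊕ v6 ⊕ v2 ⊕ v5 ⊕ v4
The second expression reduces to v1 ⊕ v3 ⊕ v6 ⊕ v2 ⊕ v5 ⊕ v4
Identical normal forms: equal.

equal — both sides give v1 ⊕ v3 ⊕ v6 ⊕ v2 ⊕ v5 ⊕ v4


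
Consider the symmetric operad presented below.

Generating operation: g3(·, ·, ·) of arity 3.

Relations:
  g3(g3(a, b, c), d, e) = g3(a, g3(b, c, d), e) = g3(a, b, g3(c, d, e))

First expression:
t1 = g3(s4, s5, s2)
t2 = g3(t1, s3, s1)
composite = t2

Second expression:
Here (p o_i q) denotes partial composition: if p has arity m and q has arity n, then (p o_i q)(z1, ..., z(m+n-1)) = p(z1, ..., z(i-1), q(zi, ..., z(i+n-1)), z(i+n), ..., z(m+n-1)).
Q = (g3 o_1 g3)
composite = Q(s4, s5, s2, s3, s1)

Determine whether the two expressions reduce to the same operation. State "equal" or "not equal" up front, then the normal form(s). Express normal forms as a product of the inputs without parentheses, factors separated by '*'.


equal — both sides give s4 * s5 * s2 * s3 * s1

Normal form of the first expression: s4 * s5 * s2 * s3 * s1
Normal form of the second expression: s4 * s5 * s2 * s3 * s1
One common form — equal.


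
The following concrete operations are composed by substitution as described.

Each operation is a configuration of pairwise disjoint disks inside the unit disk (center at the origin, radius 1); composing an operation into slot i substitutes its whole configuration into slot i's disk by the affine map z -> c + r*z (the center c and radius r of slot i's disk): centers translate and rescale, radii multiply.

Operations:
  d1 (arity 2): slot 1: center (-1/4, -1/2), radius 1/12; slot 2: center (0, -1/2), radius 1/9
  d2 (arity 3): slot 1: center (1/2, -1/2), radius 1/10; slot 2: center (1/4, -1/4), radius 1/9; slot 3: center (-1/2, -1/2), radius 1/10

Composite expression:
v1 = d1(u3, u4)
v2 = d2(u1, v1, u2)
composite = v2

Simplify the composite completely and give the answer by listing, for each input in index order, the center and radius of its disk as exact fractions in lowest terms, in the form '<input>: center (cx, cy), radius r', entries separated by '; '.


u1: center (1/2, -1/2), radius 1/10; u2: center (-1/2, -1/2), radius 1/10; u3: center (2/9, -11/36), radius 1/108; u4: center (1/4, -11/36), radius 1/81

Follow each u-input down from d2: c' goes to c + r*c', radius to r*r'.
for u1, the 1-step affine chain lands on center (1/2, -1/2), radius 1/10
for u3, the 2-step affine chain lands on center (2/9, -11/36), radius 1/108
for u4, the 2-step affine chain lands on center (1/4, -11/36), radius 1/81
for u2, the 1-step affine chain lands on center (-1/2, -1/2), radius 1/10


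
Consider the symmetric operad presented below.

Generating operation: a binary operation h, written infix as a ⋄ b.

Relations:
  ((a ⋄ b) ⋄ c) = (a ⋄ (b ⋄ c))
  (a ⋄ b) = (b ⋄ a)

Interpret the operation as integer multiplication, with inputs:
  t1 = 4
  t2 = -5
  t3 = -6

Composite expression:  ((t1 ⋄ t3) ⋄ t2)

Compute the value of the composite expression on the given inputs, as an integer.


(t1 ⋄ t3) = -24
((t1 ⋄ t3) ⋄ t2) = 120

120


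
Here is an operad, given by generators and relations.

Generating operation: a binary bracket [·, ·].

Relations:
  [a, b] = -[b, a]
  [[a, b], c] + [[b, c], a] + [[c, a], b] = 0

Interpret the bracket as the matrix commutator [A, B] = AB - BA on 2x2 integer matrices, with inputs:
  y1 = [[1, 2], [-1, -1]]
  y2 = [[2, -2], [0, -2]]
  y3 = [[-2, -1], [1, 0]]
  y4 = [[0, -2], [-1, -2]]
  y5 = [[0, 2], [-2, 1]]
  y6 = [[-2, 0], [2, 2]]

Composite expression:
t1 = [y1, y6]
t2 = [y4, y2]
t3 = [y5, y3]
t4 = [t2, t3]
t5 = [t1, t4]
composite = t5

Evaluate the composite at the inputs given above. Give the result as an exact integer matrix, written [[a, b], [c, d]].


[y1, y6] = [[4, 8], [0, -4]]
[y4, y2] = [[-2, 4], [-4, 2]]
[y5, y3] = [[0, 5], [5, 0]]
[[y4, y2], [y5, y3]] = [[40, -20], [20, -40]]
[[y1, y6], [[y4, y2], [y5, y3]]] = [[160, -800], [-160, -160]]

[[160, -800], [-160, -160]]


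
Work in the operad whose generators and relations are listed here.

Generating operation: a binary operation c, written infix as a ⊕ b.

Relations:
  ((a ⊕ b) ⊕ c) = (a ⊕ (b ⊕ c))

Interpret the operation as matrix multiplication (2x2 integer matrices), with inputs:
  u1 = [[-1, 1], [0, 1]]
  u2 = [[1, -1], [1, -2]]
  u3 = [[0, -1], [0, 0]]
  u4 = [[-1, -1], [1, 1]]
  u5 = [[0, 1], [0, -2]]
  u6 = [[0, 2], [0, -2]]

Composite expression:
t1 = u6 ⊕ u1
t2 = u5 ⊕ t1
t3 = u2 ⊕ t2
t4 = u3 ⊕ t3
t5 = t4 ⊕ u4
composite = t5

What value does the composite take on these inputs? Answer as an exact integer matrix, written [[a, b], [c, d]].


[[10, 10], [0, 0]]

(u6 ⊕ u1) = [[0, 2], [0, -2]]
(u5 ⊕ (u6 ⊕ u1)) = [[0, -2], [0, 4]]
(u2 ⊕ (u5 ⊕ (u6 ⊕ u1))) = [[0, -6], [0, -10]]
(u3 ⊕ (u2 ⊕ (u5 ⊕ (u6 ⊕ u1)))) = [[0, 10], [0, 0]]
((u3 ⊕ (u2 ⊕ (u5 ⊕ (u6 ⊕ u1)))) ⊕ u4) = [[10, 10], [0, 0]]


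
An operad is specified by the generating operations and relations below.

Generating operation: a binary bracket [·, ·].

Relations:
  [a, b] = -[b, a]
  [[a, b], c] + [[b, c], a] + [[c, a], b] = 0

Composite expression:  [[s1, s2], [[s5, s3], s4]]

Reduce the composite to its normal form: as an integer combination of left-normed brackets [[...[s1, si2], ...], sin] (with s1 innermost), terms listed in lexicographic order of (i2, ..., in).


-[[[[s1, s2], s3], s5], s4] + [[[[s1, s2], s4], s3], s5] - [[[[s1, s2], s4], s5], s3] + [[[[s1, s2], s5], s3], s4]

In the tensor algebra, words opening s1 carry the s1-anchored form.
Composite bracket: [[s1, s2], [[s5, s3], s4]]
Under [a, b] = ab - ba we get 16 signed associative words (2^4 = 16).
The s1-initial words carry the normal form:
  s1s2s3s5s4 appears with sign -1, giving the term -[[[[s1, s2], s3], s5], s4]
  s1s2s4s3s5 appears with sign +1, giving the term +[[[[s1, s2], s4], s3], s5]
  s1s2s4s5s3 appears with sign -1, giving the term -[[[[s1, s2], s4], s5], s3]
  s1s2s5s3s4 appears with sign +1, giving the term +[[[[s1, s2], s5], s3], s4]
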